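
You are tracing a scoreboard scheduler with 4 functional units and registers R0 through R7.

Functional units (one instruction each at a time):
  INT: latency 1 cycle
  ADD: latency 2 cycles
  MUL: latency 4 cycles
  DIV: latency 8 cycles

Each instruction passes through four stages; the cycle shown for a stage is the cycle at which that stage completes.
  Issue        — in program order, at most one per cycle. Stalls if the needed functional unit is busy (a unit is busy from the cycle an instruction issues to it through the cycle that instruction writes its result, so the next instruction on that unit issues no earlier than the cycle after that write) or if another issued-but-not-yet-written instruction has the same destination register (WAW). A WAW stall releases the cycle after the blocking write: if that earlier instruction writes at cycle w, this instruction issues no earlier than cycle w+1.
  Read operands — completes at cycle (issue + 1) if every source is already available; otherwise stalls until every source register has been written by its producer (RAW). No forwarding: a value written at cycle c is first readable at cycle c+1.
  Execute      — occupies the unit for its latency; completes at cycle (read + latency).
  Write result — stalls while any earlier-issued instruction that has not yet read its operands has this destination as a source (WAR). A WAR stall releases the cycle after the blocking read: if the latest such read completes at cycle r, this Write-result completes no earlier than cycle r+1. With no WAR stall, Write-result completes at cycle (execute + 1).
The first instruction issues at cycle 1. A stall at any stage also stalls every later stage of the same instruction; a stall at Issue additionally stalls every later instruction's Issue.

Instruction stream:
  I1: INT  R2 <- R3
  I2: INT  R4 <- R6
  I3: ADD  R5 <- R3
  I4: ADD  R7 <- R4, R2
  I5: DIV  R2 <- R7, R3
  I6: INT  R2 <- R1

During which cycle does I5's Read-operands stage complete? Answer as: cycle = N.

1) issue 1, read 2, done 3, write 4
2) issue 5, read 6, done 7, write 8  <struct: INT busy until I1 writes@4>
3) issue 6, read 7, done 9, write 10
4) issue 11, read 12, done 14, write 15  <struct: ADD busy until I3 writes@10>
5) issue 12, read 16, done 24, write 25  <RAW R7: wait I4 write@15>
6) issue 26, read 27, done 28, write 29  <WAW R2: wait I5 write@25>

cycle = 16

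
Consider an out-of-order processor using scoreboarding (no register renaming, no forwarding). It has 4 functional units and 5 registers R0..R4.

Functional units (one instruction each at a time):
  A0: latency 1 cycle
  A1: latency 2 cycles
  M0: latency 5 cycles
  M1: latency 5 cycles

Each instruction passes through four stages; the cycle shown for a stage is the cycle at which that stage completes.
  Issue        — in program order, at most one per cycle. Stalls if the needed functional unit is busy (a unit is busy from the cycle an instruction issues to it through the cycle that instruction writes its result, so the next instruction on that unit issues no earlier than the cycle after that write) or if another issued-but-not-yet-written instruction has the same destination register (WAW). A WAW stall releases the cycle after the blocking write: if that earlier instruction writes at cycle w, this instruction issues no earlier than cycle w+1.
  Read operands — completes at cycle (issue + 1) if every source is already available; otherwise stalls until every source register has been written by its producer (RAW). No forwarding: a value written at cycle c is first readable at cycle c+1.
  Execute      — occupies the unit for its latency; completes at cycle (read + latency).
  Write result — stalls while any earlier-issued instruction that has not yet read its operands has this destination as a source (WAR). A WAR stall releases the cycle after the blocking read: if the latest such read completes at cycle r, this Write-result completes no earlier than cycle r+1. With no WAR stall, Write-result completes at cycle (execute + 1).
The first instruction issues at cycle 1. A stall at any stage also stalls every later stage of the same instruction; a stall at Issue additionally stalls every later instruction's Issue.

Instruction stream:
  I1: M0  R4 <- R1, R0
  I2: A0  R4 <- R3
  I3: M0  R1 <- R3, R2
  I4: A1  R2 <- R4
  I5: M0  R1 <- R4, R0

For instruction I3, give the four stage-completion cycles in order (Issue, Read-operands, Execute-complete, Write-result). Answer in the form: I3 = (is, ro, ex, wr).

cycle 1: issue I1 (M0)
cycle 2: I1 read-ops
cycle 7: I1 finished on M0
cycle 8: I1→R4
cycle 9: issue I2 (A0)
cycle 10: I2 read-ops, issue I3 (M0)
cycle 11: I2 finished on A0, I3 read-ops, issue I4 (A1)
cycle 12: I2→R4
cycle 13: I4 read-ops
cycle 15: I4 finished on A1
cycle 16: I3 finished on M0, I4→R2
cycle 17: I3→R1
cycle 18: issue I5 (M0)
cycle 19: I5 read-ops
cycle 24: I5 finished on M0
cycle 25: I5→R1

I3 = (10, 11, 16, 17)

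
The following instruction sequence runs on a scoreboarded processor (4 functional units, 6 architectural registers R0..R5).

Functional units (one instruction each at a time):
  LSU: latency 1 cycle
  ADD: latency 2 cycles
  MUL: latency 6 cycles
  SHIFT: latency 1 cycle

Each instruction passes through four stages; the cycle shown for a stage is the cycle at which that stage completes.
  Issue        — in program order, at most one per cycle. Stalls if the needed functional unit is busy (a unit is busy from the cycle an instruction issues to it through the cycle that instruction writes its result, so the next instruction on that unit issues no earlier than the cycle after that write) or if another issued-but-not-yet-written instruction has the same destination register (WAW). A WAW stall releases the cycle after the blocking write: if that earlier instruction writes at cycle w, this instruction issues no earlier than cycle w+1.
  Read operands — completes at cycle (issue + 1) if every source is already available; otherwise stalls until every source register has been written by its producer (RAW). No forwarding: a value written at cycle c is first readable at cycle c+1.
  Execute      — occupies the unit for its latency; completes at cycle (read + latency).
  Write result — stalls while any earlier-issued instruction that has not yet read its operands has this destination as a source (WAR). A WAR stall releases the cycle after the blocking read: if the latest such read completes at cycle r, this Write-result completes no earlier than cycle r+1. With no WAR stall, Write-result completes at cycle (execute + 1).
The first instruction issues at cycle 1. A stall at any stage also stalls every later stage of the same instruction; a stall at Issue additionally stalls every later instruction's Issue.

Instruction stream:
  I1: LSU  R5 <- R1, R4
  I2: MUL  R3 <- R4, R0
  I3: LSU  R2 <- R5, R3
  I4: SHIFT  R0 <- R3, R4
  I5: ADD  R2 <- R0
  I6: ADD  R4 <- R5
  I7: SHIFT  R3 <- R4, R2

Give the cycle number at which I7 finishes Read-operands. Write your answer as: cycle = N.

cycle = 24

  I1 | 1 | 2 | 3 | 4
  I2 | 2 | 3 | 9 | 10
  I3 | 5 | 11 | 12 | 13   struct: LSU busy until I1 writes@4 · RAW R3: wait I2 write@10
  I4 | 6 | 11 | 12 | 13   RAW R3: wait I2 write@10
  I5 | 14 | 15 | 17 | 18   WAW R2: wait I3 write@13
  I6 | 19 | 20 | 22 | 23   struct: ADD busy until I5 writes@18
  I7 | 20 | 24 | 25 | 26   RAW R4: wait I6 write@23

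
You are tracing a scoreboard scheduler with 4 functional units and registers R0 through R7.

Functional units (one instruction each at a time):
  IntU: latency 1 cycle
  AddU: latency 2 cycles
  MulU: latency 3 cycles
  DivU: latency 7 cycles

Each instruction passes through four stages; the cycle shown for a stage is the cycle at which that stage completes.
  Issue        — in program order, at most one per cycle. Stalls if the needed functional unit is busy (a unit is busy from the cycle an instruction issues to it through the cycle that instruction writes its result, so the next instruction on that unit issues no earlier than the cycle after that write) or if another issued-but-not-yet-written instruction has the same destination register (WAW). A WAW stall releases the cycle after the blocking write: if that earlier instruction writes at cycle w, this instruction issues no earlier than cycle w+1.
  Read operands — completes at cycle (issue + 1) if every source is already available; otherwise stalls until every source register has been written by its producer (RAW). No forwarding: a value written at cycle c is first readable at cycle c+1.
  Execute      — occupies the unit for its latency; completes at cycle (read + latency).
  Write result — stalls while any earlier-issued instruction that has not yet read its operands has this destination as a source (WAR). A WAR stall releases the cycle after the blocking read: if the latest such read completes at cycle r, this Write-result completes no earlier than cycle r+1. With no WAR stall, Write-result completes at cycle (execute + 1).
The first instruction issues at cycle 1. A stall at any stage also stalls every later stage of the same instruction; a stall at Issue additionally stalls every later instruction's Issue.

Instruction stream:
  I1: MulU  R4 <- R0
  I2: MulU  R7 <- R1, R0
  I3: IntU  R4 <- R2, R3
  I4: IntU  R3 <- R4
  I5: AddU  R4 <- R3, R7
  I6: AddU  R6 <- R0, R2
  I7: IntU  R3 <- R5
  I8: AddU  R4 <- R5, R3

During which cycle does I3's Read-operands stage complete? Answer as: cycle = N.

cycle = 9

I1: IS=1 RO=2 EX=5 WR=6
I2: IS=7 RO=8 EX=11 WR=12  [struct: MulU busy until I1 writes@6]
I3: IS=8 RO=9 EX=10 WR=11
I4: IS=12 RO=13 EX=14 WR=15  [struct: IntU busy until I3 writes@11]
I5: IS=13 RO=16 EX=18 WR=19  [RAW R3: wait I4 write@15]
I6: IS=20 RO=21 EX=23 WR=24  [struct: AddU busy until I5 writes@19]
I7: IS=21 RO=22 EX=23 WR=24
I8: IS=25 RO=26 EX=28 WR=29  [struct: AddU busy until I6 writes@24]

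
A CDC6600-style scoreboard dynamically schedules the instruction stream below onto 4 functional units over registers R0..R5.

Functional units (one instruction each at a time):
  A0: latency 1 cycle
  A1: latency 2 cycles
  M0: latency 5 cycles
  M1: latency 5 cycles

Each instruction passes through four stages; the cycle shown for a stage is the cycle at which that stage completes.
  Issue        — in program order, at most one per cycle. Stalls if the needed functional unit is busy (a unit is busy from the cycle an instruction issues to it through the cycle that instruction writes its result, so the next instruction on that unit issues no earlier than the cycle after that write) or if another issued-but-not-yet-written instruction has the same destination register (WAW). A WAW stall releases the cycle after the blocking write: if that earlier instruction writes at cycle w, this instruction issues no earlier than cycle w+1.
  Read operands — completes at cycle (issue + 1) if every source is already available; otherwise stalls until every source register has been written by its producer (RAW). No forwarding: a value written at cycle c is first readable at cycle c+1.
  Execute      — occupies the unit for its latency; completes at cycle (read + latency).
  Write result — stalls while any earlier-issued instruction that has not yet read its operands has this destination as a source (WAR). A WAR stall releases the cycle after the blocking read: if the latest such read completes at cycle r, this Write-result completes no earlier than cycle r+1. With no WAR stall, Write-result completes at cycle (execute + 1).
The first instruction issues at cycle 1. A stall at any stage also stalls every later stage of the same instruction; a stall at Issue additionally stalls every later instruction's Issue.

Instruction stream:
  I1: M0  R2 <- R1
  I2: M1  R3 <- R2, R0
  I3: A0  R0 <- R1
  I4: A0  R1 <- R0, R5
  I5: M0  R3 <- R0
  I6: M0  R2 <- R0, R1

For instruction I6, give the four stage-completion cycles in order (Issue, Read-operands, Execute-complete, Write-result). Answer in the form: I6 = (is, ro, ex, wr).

[I1] 1/2/7/8
[I2] 2/9/14/15  (RAW R2: wait I1 write@8)
[I3] 3/4/5/10  (WAR R0: wait I2 read@9)
[I4] 11/12/13/14  (struct: A0 busy until I3 writes@10)
[I5] 16/17/22/23  (WAW R3: wait I2 write@15)
[I6] 24/25/30/31  (struct: M0 busy until I5 writes@23)

I6 = (24, 25, 30, 31)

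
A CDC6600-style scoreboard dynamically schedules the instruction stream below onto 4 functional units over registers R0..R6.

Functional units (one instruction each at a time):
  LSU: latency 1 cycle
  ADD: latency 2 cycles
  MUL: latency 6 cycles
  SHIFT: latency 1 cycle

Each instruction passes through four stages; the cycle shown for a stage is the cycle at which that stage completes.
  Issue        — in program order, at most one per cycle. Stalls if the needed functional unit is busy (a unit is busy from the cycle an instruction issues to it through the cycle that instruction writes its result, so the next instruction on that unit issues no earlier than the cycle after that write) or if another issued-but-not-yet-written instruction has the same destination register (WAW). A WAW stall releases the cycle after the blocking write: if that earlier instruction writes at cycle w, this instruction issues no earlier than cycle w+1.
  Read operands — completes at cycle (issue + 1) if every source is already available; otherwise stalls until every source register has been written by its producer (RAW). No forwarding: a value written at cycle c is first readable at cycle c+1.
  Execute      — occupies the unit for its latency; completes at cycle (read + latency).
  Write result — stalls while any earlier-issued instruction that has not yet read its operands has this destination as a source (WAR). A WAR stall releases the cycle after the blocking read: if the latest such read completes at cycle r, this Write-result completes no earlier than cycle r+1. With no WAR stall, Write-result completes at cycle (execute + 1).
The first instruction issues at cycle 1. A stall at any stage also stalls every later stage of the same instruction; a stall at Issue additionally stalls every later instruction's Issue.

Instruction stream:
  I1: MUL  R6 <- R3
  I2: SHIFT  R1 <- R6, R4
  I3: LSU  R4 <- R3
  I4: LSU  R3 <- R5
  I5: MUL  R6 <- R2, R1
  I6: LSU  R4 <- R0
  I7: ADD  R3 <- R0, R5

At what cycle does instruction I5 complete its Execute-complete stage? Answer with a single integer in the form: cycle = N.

  I1 | 1 | 2 | 8 | 9
  I2 | 2 | 10 | 11 | 12   RAW R6: wait I1 write@9
  I3 | 3 | 4 | 5 | 11   WAR R4: wait I2 read@10
  I4 | 12 | 13 | 14 | 15   struct: LSU busy until I3 writes@11
  I5 | 13 | 14 | 20 | 21
  I6 | 16 | 17 | 18 | 19   struct: LSU busy until I4 writes@15
  I7 | 17 | 18 | 20 | 21

cycle = 20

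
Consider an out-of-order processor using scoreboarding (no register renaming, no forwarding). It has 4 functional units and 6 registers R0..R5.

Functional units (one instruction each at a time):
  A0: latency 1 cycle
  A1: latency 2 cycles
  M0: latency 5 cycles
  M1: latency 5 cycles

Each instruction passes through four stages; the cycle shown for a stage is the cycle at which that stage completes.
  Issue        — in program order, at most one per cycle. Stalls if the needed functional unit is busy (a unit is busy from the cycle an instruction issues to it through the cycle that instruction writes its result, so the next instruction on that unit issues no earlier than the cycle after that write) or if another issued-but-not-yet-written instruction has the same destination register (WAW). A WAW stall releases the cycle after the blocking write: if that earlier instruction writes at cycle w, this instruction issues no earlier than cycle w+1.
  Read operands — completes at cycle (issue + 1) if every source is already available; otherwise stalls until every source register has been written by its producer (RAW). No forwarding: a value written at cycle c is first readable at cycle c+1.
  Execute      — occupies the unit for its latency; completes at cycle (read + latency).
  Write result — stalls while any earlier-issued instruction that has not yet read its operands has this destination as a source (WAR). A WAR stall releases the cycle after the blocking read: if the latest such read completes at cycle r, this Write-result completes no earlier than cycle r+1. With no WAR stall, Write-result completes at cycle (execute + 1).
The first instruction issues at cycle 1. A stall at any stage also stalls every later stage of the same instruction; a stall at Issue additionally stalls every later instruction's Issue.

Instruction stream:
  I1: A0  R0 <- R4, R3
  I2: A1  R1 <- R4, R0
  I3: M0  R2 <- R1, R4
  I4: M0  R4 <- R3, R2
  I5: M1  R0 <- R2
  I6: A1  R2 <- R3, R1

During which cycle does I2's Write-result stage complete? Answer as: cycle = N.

I1: IS=1 RO=2 EX=3 WR=4
I2: IS=2 RO=5 EX=7 WR=8  [RAW R0: wait I1 write@4]
I3: IS=3 RO=9 EX=14 WR=15  [RAW R1: wait I2 write@8]
I4: IS=16 RO=17 EX=22 WR=23  [struct: M0 busy until I3 writes@15]
I5: IS=17 RO=18 EX=23 WR=24
I6: IS=18 RO=19 EX=21 WR=22

cycle = 8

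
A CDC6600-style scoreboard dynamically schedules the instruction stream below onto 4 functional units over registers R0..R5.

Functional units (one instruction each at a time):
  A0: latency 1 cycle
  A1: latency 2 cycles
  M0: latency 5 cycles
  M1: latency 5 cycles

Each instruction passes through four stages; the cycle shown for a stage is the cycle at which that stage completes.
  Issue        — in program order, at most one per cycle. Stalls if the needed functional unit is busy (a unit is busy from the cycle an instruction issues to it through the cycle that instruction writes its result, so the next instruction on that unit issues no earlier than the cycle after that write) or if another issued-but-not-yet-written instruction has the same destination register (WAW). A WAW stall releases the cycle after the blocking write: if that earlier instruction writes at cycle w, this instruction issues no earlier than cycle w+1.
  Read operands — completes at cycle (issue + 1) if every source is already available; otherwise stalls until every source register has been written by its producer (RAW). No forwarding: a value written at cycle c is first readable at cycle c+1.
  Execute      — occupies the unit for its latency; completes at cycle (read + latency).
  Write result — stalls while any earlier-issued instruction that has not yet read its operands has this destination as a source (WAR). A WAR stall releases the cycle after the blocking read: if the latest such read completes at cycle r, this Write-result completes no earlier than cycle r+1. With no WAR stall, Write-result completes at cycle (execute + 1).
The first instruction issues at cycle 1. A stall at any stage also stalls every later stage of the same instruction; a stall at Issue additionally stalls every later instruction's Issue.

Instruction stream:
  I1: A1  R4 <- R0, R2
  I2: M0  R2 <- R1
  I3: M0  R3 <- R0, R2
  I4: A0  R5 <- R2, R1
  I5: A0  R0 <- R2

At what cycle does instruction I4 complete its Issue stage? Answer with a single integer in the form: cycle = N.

c1: I1 issues→A1
c2: I1 reads, I2 issues→M0
c3: I2 reads
c4: I1 exec-done
c5: I1 writes R4
c8: I2 exec-done
c9: I2 writes R2
c10: I3 issues→M0
c11: I3 reads, I4 issues→A0
c12: I4 reads
c13: I4 exec-done
c14: I4 writes R5
c15: I5 issues→A0
c16: I3 exec-done, I5 reads
c17: I3 writes R3, I5 exec-done
c18: I5 writes R0

cycle = 11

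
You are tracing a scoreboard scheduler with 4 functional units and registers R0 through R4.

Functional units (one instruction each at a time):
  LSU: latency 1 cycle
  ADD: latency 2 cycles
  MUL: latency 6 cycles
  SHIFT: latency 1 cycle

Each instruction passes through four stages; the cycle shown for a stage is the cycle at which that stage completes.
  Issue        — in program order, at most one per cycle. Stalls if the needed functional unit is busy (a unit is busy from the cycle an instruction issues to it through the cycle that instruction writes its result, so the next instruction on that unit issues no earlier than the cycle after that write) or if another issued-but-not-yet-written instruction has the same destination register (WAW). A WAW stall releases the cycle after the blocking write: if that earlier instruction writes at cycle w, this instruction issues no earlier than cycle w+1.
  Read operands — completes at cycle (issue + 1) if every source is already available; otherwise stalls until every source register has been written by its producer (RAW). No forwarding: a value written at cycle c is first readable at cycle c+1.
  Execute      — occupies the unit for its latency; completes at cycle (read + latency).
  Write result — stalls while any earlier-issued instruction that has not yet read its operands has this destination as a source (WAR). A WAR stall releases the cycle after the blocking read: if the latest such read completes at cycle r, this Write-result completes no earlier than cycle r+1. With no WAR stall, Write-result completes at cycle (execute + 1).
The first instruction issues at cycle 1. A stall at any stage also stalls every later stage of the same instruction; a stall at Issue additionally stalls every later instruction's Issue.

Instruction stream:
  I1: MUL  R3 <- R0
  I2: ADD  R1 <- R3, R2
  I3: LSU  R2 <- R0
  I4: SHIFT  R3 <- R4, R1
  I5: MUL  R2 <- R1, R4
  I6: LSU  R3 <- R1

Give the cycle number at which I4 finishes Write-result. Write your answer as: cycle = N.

cycle = 16

[1] I1→MUL
[2] I1 RO · I2→ADD
[3] I3→LSU
[4] I3 RO
[5] I3 EX
[8] I1 EX
[9] I1 WR R3
[10] I2 RO · I4→SHIFT
[11] I3 WR R2
[12] I2 EX · I5→MUL
[13] I2 WR R1
[14] I4 RO · I5 RO
[15] I4 EX
[16] I4 WR R3
[17] I6→LSU
[18] I6 RO
[19] I6 EX
[20] I5 EX · I6 WR R3
[21] I5 WR R2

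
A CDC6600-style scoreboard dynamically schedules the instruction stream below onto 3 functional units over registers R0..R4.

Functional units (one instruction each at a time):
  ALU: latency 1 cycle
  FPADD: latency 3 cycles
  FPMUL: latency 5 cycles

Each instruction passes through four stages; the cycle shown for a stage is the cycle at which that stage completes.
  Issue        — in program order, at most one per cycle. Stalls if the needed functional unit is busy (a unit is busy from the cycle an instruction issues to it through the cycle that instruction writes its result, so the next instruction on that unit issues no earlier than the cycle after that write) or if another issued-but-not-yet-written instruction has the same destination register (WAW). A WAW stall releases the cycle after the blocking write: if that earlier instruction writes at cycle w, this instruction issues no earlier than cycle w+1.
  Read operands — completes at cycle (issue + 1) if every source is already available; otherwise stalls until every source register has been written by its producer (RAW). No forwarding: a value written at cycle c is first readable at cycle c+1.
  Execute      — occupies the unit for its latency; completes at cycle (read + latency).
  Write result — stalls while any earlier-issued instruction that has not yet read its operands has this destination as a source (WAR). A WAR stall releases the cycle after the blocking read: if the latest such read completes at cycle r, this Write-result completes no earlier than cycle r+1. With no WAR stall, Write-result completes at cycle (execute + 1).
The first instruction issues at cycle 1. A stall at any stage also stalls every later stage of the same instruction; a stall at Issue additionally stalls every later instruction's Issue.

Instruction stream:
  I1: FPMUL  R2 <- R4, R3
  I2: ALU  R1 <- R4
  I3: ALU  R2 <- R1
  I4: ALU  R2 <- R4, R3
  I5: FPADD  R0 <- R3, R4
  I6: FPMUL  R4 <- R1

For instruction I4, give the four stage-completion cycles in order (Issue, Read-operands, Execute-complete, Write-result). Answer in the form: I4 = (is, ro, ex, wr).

I4 = (13, 14, 15, 16)

t=1  I1→FPMUL
t=2  I1 RO | I2→ALU
t=3  I2 RO
t=4  I2 EX
t=5  I2 WR R1
t=7  I1 EX
t=8  I1 WR R2
t=9  I3→ALU
t=10  I3 RO
t=11  I3 EX
t=12  I3 WR R2
t=13  I4→ALU
t=14  I4 RO | I5→FPADD
t=15  I4 EX | I5 RO | I6→FPMUL
t=16  I4 WR R2 | I6 RO
t=18  I5 EX
t=19  I5 WR R0
t=21  I6 EX
t=22  I6 WR R4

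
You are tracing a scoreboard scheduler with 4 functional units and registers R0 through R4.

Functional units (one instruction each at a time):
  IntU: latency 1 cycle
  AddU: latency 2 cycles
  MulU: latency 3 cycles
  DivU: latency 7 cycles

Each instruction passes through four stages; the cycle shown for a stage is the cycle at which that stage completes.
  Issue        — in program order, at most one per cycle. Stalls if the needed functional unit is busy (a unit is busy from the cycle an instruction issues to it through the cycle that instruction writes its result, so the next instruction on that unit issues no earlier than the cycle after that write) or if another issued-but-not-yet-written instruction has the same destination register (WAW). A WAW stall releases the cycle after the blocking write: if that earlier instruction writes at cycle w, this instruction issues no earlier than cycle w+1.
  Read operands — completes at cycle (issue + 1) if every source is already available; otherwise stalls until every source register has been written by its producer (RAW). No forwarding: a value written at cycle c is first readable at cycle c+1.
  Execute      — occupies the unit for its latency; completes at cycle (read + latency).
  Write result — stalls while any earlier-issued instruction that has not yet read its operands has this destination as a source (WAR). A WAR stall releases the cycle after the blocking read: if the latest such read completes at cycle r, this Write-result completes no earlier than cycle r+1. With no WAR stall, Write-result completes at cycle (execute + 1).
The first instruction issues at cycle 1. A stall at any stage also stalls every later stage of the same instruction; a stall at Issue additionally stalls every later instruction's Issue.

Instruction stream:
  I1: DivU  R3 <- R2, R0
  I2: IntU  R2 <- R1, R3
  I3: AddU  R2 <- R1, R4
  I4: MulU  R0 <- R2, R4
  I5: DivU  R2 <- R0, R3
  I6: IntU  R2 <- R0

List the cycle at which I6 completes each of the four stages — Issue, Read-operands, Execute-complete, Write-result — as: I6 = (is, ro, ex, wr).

1) issue 1, read 2, done 9, write 10
2) issue 2, read 11, done 12, write 13  <RAW R3: wait I1 write@10>
3) issue 14, read 15, done 17, write 18  <WAW R2: wait I2 write@13>
4) issue 15, read 19, done 22, write 23  <RAW R2: wait I3 write@18>
5) issue 19, read 24, done 31, write 32  <WAW R2: wait I3 write@18 / RAW R0: wait I4 write@23>
6) issue 33, read 34, done 35, write 36  <WAW R2: wait I5 write@32>

I6 = (33, 34, 35, 36)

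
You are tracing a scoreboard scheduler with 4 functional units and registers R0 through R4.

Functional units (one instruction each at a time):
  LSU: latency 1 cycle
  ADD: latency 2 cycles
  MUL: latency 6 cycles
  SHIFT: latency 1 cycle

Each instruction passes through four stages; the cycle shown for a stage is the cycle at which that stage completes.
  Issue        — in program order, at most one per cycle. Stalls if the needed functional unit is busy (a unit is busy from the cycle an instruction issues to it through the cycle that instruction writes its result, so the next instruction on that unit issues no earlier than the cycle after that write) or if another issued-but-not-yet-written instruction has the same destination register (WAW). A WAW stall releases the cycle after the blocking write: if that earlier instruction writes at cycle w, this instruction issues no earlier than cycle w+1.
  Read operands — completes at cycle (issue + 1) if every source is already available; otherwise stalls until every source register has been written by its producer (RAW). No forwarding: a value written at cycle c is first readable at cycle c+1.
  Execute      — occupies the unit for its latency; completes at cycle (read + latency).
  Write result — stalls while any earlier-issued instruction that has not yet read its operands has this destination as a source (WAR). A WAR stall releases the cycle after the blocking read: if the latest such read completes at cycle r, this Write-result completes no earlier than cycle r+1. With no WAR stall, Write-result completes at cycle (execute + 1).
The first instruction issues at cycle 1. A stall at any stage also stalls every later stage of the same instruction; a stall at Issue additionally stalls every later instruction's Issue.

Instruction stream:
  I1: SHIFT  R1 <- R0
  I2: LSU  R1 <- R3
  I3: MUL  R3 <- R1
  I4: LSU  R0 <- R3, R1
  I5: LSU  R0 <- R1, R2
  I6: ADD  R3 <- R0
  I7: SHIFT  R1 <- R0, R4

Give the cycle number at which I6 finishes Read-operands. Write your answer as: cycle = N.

cycle = 24

c1: I1→SHIFT
c2: I1 RO
c3: I1 EX
c4: I1 WR R1
c5: I2→LSU
c6: I2 RO | I3→MUL
c7: I2 EX
c8: I2 WR R1
c9: I3 RO | I4→LSU
c15: I3 EX
c16: I3 WR R3
c17: I4 RO
c18: I4 EX
c19: I4 WR R0
c20: I5→LSU
c21: I5 RO | I6→ADD
c22: I5 EX | I7→SHIFT
c23: I5 WR R0
c24: I6 RO | I7 RO
c25: I7 EX
c26: I6 EX | I7 WR R1
c27: I6 WR R3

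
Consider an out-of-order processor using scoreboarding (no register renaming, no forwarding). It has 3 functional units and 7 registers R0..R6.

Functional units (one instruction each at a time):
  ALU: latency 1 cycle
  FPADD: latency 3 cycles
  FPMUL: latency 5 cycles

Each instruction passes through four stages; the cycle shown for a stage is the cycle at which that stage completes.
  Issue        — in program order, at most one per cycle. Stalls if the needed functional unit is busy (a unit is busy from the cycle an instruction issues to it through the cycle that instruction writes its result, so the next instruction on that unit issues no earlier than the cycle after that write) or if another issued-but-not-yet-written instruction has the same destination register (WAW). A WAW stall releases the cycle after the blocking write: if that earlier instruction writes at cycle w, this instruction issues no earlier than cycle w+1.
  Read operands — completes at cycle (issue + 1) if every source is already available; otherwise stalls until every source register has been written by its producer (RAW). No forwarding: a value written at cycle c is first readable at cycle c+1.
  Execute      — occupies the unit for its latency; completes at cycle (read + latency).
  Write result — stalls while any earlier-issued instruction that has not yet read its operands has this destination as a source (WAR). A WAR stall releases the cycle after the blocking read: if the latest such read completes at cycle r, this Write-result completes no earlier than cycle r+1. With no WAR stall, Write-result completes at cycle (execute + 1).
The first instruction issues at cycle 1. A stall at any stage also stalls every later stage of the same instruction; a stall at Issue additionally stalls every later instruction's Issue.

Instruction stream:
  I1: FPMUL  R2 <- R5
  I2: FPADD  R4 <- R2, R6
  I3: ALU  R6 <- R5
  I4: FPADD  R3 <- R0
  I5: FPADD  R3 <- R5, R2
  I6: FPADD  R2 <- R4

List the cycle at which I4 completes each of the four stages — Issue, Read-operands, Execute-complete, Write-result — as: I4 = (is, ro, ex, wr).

I1: IS=1 RO=2 EX=7 WR=8
I2: IS=2 RO=9 EX=12 WR=13  [RAW R2: wait I1 write@8]
I3: IS=3 RO=4 EX=5 WR=10  [WAR R6: wait I2 read@9]
I4: IS=14 RO=15 EX=18 WR=19  [struct: FPADD busy until I2 writes@13]
I5: IS=20 RO=21 EX=24 WR=25  [struct: FPADD busy until I4 writes@19]
I6: IS=26 RO=27 EX=30 WR=31  [struct: FPADD busy until I5 writes@25]

I4 = (14, 15, 18, 19)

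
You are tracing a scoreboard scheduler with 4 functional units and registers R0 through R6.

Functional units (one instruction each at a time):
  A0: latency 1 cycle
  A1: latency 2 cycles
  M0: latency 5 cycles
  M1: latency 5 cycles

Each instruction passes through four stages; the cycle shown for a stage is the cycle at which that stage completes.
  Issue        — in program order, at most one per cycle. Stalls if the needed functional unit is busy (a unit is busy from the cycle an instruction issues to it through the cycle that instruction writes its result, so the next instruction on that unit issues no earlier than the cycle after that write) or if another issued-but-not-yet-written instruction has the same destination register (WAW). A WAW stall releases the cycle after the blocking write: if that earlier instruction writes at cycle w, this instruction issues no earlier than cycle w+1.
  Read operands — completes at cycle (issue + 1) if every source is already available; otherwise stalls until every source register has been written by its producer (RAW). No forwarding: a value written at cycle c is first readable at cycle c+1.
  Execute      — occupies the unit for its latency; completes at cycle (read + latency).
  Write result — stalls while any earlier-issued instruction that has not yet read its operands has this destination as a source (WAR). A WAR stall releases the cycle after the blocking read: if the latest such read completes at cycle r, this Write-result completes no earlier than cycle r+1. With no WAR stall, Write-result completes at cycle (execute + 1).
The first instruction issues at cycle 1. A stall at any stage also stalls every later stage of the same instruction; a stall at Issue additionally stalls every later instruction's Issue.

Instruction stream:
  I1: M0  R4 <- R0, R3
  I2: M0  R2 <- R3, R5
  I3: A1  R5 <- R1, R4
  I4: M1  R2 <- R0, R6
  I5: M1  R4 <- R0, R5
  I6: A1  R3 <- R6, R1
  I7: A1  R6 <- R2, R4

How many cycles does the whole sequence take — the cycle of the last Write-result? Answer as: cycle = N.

cycle = 36

I1 -> (1, 2, 7, 8)
I2 -> (9, 10, 15, 16)  // struct: M0 busy until I1 writes@8
I3 -> (10, 11, 13, 14)
I4 -> (17, 18, 23, 24)  // WAW R2: wait I2 write@16
I5 -> (25, 26, 31, 32)  // struct: M1 busy until I4 writes@24
I6 -> (26, 27, 29, 30)
I7 -> (31, 33, 35, 36)  // struct: A1 busy until I6 writes@30, RAW R4: wait I5 write@32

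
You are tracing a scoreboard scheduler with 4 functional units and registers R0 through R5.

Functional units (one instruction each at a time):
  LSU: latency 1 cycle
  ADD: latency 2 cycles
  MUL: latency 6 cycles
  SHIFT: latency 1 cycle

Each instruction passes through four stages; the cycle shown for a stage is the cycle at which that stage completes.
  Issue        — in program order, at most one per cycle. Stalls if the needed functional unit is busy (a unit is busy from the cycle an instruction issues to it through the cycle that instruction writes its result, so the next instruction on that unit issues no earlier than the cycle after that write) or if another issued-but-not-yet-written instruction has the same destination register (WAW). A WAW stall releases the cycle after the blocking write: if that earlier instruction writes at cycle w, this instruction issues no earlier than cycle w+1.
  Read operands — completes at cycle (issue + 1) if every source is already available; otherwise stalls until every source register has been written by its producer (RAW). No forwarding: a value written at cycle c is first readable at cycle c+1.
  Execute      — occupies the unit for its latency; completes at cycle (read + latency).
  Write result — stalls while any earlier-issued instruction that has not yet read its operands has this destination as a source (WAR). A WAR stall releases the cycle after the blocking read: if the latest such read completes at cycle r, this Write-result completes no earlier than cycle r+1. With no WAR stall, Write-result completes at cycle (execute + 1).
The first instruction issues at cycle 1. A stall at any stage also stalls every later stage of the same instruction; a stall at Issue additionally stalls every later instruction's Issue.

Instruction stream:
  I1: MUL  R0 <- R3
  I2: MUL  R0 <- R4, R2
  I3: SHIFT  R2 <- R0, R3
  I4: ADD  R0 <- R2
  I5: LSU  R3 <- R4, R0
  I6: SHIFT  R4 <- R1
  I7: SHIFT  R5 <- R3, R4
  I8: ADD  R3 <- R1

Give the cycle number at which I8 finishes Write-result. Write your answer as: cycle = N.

cycle = 33

cycle 1: issue I1 (MUL)
cycle 2: I1 read-ops
cycle 8: I1 finished on MUL
cycle 9: I1→R0
cycle 10: issue I2 (MUL)
cycle 11: I2 read-ops; issue I3 (SHIFT)
cycle 17: I2 finished on MUL
cycle 18: I2→R0
cycle 19: I3 read-ops; issue I4 (ADD)
cycle 20: I3 finished on SHIFT; issue I5 (LSU)
cycle 21: I3→R2
cycle 22: I4 read-ops; issue I6 (SHIFT)
cycle 23: I6 read-ops
cycle 24: I4 finished on ADD; I6 finished on SHIFT
cycle 25: I4→R0
cycle 26: I5 read-ops
cycle 27: I5 finished on LSU; I6→R4
cycle 28: I5→R3; issue I7 (SHIFT)
cycle 29: I7 read-ops; issue I8 (ADD)
cycle 30: I7 finished on SHIFT; I8 read-ops
cycle 31: I7→R5
cycle 32: I8 finished on ADD
cycle 33: I8→R3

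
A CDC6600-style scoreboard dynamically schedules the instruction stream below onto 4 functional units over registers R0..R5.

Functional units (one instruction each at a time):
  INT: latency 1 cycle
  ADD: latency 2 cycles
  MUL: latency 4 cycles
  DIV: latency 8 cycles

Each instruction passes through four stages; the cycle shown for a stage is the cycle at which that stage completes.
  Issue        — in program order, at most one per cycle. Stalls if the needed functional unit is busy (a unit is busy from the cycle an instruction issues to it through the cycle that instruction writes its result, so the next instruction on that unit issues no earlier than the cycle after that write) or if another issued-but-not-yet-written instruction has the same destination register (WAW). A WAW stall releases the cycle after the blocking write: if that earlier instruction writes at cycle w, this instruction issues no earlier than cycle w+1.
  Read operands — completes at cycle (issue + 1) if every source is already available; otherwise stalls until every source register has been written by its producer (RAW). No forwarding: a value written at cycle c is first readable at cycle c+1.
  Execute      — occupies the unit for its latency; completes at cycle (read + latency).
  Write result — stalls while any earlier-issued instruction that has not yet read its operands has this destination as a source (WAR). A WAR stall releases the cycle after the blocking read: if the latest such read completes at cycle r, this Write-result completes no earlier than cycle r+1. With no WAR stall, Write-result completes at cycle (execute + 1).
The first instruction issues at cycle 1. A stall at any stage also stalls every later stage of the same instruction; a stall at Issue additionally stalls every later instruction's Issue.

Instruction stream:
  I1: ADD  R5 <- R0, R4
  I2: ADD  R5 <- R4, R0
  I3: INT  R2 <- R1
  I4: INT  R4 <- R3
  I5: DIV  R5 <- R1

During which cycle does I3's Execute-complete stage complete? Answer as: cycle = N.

1) issue 1, read 2, done 4, write 5
2) issue 6, read 7, done 9, write 10  <struct: ADD busy until I1 writes@5>
3) issue 7, read 8, done 9, write 10
4) issue 11, read 12, done 13, write 14  <struct: INT busy until I3 writes@10>
5) issue 12, read 13, done 21, write 22

cycle = 9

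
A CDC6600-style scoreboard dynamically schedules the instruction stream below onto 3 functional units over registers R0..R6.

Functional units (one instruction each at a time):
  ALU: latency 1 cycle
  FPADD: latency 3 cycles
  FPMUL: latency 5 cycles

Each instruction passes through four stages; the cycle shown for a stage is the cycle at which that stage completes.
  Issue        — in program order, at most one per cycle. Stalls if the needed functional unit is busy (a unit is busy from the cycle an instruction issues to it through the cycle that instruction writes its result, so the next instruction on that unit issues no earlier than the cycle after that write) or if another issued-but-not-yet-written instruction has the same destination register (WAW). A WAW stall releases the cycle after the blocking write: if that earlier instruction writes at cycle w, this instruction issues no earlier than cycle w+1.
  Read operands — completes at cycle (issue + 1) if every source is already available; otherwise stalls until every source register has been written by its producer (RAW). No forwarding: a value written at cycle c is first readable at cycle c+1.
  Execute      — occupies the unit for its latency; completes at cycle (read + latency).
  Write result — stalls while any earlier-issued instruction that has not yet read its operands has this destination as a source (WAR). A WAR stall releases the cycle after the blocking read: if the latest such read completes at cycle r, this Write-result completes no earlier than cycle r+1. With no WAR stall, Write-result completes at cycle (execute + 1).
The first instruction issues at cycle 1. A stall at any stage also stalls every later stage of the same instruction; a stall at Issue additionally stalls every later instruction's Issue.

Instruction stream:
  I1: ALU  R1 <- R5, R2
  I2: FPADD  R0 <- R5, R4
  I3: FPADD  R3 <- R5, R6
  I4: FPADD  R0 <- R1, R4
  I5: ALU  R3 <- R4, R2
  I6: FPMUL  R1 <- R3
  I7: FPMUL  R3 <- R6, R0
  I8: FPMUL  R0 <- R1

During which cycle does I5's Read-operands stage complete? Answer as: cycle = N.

c1: I1 dispatched to ALU
c2: I1 operands ready · I2 dispatched to FPADD
c3: I1 complete · I2 operands ready
c4: R1←I1
c6: I2 complete
c7: R0←I2
c8: I3 dispatched to FPADD
c9: I3 operands ready
c12: I3 complete
c13: R3←I3
c14: I4 dispatched to FPADD
c15: I4 operands ready · I5 dispatched to ALU
c16: I5 operands ready · I6 dispatched to FPMUL
c17: I5 complete
c18: I4 complete · R3←I5
c19: R0←I4 · I6 operands ready
c24: I6 complete
c25: R1←I6
c26: I7 dispatched to FPMUL
c27: I7 operands ready
c32: I7 complete
c33: R3←I7
c34: I8 dispatched to FPMUL
c35: I8 operands ready
c40: I8 complete
c41: R0←I8

cycle = 16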